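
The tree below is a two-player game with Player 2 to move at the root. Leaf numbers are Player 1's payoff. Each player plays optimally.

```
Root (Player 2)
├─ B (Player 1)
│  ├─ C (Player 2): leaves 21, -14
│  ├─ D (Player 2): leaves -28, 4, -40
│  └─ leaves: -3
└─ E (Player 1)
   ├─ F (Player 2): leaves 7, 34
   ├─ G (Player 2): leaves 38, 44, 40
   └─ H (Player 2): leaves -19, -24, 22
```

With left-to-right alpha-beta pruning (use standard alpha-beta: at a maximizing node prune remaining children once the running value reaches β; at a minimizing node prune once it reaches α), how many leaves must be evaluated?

6

C [α=-∞,β=+∞]: v=-14
D [α=-14,β=+∞]: v=-28 after child 1 ≤ α → α-cutoff, skip 2
B [α=-∞,β=+∞]: v=-3
F [α=-∞,β=-3]: v=7
E [α=-∞,β=-3]: v=7 after child 1 ≥ β → β-cutoff, skip 2
Root [α=-∞,β=+∞]: v=-3
Leaves evaluated: 6 of 14.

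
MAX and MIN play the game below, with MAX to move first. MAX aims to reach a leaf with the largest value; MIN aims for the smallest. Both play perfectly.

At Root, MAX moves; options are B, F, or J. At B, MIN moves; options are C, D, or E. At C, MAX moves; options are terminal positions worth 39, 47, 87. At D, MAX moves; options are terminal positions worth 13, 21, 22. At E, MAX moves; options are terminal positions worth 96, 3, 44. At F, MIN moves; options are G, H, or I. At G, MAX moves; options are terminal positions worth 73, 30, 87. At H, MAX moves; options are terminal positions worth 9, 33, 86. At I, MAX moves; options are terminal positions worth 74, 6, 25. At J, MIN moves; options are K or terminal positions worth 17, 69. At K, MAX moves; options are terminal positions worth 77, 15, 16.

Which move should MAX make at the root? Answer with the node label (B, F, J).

F

C (MAX): max(39, 47, 87) = 87
D (MAX): max(13, 21, 22) = 22
E (MAX): max(96, 3, 44) = 96
B (MIN): min(87, 22, 96) = 22
G (MAX): max(73, 30, 87) = 87
H (MAX): max(9, 33, 86) = 86
I (MAX): max(74, 6, 25) = 74
F (MIN): min(87, 86, 74) = 74
K (MAX): max(77, 15, 16) = 77
J (MIN): min(77, 17, 69) = 17
Root (MAX): max(22, 74, 17) = 74
MAX picks the child with the highest value: F (value 74).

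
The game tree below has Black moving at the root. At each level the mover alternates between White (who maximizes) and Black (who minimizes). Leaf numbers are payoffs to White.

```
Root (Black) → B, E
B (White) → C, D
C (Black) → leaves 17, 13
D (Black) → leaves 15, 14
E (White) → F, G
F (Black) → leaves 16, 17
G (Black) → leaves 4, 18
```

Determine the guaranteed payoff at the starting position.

14

C (Black): min(17, 13) = 13
D (Black): min(15, 14) = 14
B (White): max(13, 14) = 14
F (Black): min(16, 17) = 16
G (Black): min(4, 18) = 4
E (White): max(16, 4) = 16
Root (Black): min(14, 16) = 14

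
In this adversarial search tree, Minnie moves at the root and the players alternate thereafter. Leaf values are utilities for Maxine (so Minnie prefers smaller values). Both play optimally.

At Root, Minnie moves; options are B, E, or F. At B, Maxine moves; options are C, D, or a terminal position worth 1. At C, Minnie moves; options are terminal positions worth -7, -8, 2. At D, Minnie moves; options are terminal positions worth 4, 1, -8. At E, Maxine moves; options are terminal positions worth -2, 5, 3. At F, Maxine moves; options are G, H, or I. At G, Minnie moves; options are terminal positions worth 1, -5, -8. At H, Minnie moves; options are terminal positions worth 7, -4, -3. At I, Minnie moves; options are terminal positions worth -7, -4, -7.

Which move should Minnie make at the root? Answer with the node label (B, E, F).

F

C (Minnie): min(-7, -8, 2) = -8
D (Minnie): min(4, 1, -8) = -8
B (Maxine): max(-8, -8, 1) = 1
E (Maxine): max(-2, 5, 3) = 5
G (Minnie): min(1, -5, -8) = -8
H (Minnie): min(7, -4, -3) = -4
I (Minnie): min(-7, -4, -7) = -7
F (Maxine): max(-8, -4, -7) = -4
Root (Minnie): min(1, 5, -4) = -4
Minnie picks the child with the lowest value: F (value -4).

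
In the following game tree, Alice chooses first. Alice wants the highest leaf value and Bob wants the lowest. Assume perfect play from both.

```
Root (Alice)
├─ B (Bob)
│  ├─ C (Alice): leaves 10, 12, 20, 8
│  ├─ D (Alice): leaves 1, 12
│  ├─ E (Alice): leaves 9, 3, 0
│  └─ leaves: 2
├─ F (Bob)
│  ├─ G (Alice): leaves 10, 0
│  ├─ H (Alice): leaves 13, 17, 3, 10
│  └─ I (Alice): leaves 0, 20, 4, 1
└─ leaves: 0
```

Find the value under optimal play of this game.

10

C (Alice): max(10, 12, 20, 8) = 20
D (Alice): max(1, 12) = 12
E (Alice): max(9, 3, 0) = 9
B (Bob): min(20, 12, 9, 2) = 2
G (Alice): max(10, 0) = 10
H (Alice): max(13, 17, 3, 10) = 17
I (Alice): max(0, 20, 4, 1) = 20
F (Bob): min(10, 17, 20) = 10
Root (Alice): max(2, 10, 0) = 10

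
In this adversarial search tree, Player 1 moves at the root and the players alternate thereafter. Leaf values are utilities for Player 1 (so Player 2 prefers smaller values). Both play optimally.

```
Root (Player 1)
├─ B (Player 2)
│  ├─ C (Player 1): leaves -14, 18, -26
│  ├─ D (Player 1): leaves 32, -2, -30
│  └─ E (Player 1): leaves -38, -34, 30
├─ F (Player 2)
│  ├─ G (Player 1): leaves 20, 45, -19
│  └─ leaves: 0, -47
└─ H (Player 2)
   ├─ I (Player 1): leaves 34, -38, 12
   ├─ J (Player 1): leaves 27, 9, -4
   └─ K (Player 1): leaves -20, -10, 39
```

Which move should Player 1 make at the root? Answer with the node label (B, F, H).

H

C (Player 1): max(-14, 18, -26) = 18
D (Player 1): max(32, -2, -30) = 32
E (Player 1): max(-38, -34, 30) = 30
B (Player 2): min(18, 32, 30) = 18
G (Player 1): max(20, 45, -19) = 45
F (Player 2): min(45, 0, -47) = -47
I (Player 1): max(34, -38, 12) = 34
J (Player 1): max(27, 9, -4) = 27
K (Player 1): max(-20, -10, 39) = 39
H (Player 2): min(34, 27, 39) = 27
Root (Player 1): max(18, -47, 27) = 27
Player 1 picks the child with the highest value: H (value 27).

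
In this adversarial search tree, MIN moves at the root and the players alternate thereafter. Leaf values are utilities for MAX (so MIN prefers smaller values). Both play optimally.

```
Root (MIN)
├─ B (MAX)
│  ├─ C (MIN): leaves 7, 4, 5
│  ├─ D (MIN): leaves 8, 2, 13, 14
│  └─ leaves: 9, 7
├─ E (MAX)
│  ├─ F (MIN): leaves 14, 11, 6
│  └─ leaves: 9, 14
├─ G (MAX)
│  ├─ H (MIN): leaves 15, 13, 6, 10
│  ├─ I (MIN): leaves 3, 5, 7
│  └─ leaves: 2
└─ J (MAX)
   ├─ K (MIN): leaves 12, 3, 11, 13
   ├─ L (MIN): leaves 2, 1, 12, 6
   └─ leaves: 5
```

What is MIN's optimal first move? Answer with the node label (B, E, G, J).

J

C (MIN): min(7, 4, 5) = 4
D (MIN): min(8, 2, 13, 14) = 2
B (MAX): max(4, 2, 9, 7) = 9
F (MIN): min(14, 11, 6) = 6
E (MAX): max(6, 9, 14) = 14
H (MIN): min(15, 13, 6, 10) = 6
I (MIN): min(3, 5, 7) = 3
G (MAX): max(6, 3, 2) = 6
K (MIN): min(12, 3, 11, 13) = 3
L (MIN): min(2, 1, 12, 6) = 1
J (MAX): max(3, 1, 5) = 5
Root (MIN): min(9, 14, 6, 5) = 5
MIN picks the child with the lowest value: J (value 5).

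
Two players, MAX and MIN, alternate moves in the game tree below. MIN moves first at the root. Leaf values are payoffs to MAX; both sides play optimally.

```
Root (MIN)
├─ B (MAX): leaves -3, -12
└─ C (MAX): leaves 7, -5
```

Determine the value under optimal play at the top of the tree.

-3

B (MAX): max(-3, -12) = -3
C (MAX): max(7, -5) = 7
Root (MIN): min(-3, 7) = -3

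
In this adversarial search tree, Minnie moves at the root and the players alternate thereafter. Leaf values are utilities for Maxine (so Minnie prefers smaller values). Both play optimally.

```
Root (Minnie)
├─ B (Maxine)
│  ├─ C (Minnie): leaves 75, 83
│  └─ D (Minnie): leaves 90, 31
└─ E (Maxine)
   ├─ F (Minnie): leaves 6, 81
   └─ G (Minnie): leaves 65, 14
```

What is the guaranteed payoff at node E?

F: min(6, 81) = 6
G: min(65, 14) = 14
E: max(6, 14) = 14

14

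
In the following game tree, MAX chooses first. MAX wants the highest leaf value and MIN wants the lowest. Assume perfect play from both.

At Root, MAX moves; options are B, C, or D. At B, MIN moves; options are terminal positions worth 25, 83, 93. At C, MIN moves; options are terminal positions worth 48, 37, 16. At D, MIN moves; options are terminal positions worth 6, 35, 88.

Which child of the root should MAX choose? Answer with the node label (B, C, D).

B (MIN): min(25, 83, 93) = 25
C (MIN): min(48, 37, 16) = 16
D (MIN): min(6, 35, 88) = 6
Root (MAX): max(25, 16, 6) = 25
MAX picks the child with the highest value: B (value 25).

B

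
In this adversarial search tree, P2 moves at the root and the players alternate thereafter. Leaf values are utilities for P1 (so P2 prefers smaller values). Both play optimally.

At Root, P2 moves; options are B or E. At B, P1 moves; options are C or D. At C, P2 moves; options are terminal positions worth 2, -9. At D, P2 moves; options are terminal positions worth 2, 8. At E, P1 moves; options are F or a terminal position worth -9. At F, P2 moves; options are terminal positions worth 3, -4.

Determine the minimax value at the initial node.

-4

C (P2): min(2, -9) = -9
D (P2): min(2, 8) = 2
B (P1): max(-9, 2) = 2
F (P2): min(3, -4) = -4
E (P1): max(-4, -9) = -4
Root (P2): min(2, -4) = -4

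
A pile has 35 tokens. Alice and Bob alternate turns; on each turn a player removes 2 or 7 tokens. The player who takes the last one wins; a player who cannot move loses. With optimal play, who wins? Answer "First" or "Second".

First

W/L table (W = player to move can force a win):
i:   0  1  2  3  4  5  6  7  8  9 10 11 12 13 14 15 16 17 18 19 20 21 22 23 24 25 26 27 28 29 30 31 32 33 34 35
     L  L  W  W  L  L  W  W  W  L  L  W  W  L  L  W  W  W  L  L  W  W  L  L  W  W  W  L  L  W  W  L  L  W  W  W
Position 35 is W, so the first player wins.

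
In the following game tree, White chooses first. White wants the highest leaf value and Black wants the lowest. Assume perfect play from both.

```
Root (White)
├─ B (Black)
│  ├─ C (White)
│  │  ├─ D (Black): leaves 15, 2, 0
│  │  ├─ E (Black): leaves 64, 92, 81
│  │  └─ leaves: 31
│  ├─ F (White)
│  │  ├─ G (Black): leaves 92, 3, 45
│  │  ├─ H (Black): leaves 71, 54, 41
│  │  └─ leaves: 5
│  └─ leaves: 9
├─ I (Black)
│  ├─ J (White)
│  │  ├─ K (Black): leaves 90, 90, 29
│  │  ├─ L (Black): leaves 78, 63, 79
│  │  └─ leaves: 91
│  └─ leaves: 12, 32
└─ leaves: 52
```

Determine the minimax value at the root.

52

D (Black): min(15, 2, 0) = 0
E (Black): min(64, 92, 81) = 64
C (White): max(0, 64, 31) = 64
G (Black): min(92, 3, 45) = 3
H (Black): min(71, 54, 41) = 41
F (White): max(3, 41, 5) = 41
B (Black): min(64, 41, 9) = 9
K (Black): min(90, 90, 29) = 29
L (Black): min(78, 63, 79) = 63
J (White): max(29, 63, 91) = 91
I (Black): min(91, 12, 32) = 12
Root (White): max(9, 12, 52) = 52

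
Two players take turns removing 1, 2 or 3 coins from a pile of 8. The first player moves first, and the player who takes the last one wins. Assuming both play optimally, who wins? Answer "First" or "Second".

W/L table (W = player to move can force a win):
i:   0  1  2  3  4  5  6  7  8
     L  W  W  W  L  W  W  W  L
Position 8 is L, so the second player wins.

Second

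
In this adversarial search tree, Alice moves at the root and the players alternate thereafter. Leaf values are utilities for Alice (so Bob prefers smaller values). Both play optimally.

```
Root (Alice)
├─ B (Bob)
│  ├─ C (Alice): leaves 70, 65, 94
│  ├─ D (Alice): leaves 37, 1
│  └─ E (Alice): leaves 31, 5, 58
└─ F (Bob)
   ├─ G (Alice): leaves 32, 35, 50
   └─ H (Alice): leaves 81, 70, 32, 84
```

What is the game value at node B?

C: max(70, 65, 94) = 94
D: max(37, 1) = 37
E: max(31, 5, 58) = 58
B: min(94, 37, 58) = 37

37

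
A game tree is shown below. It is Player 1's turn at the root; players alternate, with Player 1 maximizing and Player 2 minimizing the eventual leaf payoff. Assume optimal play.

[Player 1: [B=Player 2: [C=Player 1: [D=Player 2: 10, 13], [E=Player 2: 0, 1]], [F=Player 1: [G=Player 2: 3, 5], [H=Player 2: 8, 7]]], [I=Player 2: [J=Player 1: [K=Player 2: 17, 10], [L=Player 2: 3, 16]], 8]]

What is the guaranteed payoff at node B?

7

D: min(10, 13) = 10
E: min(0, 1) = 0
C: max(10, 0) = 10
G: min(3, 5) = 3
H: min(8, 7) = 7
F: max(3, 7) = 7
B: min(10, 7) = 7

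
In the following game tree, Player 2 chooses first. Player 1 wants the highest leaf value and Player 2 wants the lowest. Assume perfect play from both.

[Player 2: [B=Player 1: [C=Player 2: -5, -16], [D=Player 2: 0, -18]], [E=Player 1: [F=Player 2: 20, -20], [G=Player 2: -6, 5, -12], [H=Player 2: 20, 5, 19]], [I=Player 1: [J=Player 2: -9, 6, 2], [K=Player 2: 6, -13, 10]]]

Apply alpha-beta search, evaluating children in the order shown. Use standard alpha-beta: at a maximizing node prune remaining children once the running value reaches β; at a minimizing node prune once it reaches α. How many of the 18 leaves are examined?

C [α=-∞,β=+∞]: v=-16
D [α=-16,β=+∞]: v=-18
B [α=-∞,β=+∞]: v=-16
F [α=-∞,β=-16]: v=-20
G [α=-20,β=-16]: v=-12
E [α=-∞,β=-16]: v=-12 after child 2 ≥ β → β-cutoff, skip 1
J [α=-∞,β=-16]: v=-9
I [α=-∞,β=-16]: v=-9 after child 1 ≥ β → β-cutoff, skip 1
Root [α=-∞,β=+∞]: v=-16
Leaves evaluated: 12 of 18.

12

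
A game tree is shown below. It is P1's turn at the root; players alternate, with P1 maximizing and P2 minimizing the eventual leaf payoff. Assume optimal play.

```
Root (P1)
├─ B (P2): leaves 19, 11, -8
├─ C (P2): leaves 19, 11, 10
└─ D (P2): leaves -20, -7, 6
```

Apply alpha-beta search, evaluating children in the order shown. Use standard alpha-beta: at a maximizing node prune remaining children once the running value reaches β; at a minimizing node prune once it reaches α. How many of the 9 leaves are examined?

B [α=-∞,β=+∞]: v=-8
C [α=-8,β=+∞]: v=10
D [α=10,β=+∞]: v=-20 after child 1 ≤ α → α-cutoff, skip 2
Root [α=-∞,β=+∞]: v=10
Leaves evaluated: 7 of 9.

7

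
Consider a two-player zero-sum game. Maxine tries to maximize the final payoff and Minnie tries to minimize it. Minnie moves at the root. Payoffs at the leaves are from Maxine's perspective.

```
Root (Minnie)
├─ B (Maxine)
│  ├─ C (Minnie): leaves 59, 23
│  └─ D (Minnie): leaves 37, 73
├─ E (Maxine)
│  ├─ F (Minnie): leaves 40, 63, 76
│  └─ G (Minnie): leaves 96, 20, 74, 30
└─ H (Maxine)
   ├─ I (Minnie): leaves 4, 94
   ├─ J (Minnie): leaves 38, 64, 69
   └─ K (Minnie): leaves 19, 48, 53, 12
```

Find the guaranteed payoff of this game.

37

C (Minnie): min(59, 23) = 23
D (Minnie): min(37, 73) = 37
B (Maxine): max(23, 37) = 37
F (Minnie): min(40, 63, 76) = 40
G (Minnie): min(96, 20, 74, 30) = 20
E (Maxine): max(40, 20) = 40
I (Minnie): min(4, 94) = 4
J (Minnie): min(38, 64, 69) = 38
K (Minnie): min(19, 48, 53, 12) = 12
H (Maxine): max(4, 38, 12) = 38
Root (Minnie): min(37, 40, 38) = 37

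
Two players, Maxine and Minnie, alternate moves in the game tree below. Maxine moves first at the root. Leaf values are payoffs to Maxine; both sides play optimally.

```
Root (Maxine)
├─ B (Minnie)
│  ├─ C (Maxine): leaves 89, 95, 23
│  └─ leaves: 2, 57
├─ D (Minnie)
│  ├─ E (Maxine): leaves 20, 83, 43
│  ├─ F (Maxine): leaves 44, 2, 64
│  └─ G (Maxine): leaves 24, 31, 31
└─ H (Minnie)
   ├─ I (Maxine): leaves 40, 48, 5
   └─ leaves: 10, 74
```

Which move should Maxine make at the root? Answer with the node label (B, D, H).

D

C (Maxine): max(89, 95, 23) = 95
B (Minnie): min(95, 2, 57) = 2
E (Maxine): max(20, 83, 43) = 83
F (Maxine): max(44, 2, 64) = 64
G (Maxine): max(24, 31, 31) = 31
D (Minnie): min(83, 64, 31) = 31
I (Maxine): max(40, 48, 5) = 48
H (Minnie): min(48, 10, 74) = 10
Root (Maxine): max(2, 31, 10) = 31
Maxine picks the child with the highest value: D (value 31).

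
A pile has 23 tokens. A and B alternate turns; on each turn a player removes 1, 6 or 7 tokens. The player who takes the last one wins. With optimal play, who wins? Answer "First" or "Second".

First

Mark each pile size as W (mover wins) or L (mover loses):
i:   0  1  2  3  4  5  6  7  8  9 10 11 12 13 14 15 16 17 18 19 20 21 22 23
     L  W  L  W  L  W  W  W  W  W  W  W  L  W  L  W  L  W  W  W  W  W  W  W
Position 23 is W, so the first player wins.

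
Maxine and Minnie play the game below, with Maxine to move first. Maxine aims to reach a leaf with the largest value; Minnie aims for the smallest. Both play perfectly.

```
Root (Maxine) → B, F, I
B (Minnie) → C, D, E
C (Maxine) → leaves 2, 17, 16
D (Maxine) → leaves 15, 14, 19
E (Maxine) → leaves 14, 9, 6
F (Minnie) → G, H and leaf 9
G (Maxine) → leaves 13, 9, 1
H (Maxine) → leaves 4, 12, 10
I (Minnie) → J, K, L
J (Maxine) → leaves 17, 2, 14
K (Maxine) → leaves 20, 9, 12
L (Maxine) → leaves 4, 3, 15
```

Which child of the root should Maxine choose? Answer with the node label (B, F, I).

C (Maxine): max(2, 17, 16) = 17
D (Maxine): max(15, 14, 19) = 19
E (Maxine): max(14, 9, 6) = 14
B (Minnie): min(17, 19, 14) = 14
G (Maxine): max(13, 9, 1) = 13
H (Maxine): max(4, 12, 10) = 12
F (Minnie): min(13, 12, 9) = 9
J (Maxine): max(17, 2, 14) = 17
K (Maxine): max(20, 9, 12) = 20
L (Maxine): max(4, 3, 15) = 15
I (Minnie): min(17, 20, 15) = 15
Root (Maxine): max(14, 9, 15) = 15
Maxine picks the child with the highest value: I (value 15).

I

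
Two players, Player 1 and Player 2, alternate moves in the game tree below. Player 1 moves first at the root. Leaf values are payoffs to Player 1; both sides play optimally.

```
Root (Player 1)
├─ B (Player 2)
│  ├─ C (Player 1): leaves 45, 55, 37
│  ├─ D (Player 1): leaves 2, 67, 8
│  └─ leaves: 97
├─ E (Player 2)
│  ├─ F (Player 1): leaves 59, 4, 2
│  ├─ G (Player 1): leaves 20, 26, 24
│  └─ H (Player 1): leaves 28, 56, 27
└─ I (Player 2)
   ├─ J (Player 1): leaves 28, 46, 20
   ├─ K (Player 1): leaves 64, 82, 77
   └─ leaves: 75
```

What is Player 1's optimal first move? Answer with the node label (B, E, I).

B

C (Player 1): max(45, 55, 37) = 55
D (Player 1): max(2, 67, 8) = 67
B (Player 2): min(55, 67, 97) = 55
F (Player 1): max(59, 4, 2) = 59
G (Player 1): max(20, 26, 24) = 26
H (Player 1): max(28, 56, 27) = 56
E (Player 2): min(59, 26, 56) = 26
J (Player 1): max(28, 46, 20) = 46
K (Player 1): max(64, 82, 77) = 82
I (Player 2): min(46, 82, 75) = 46
Root (Player 1): max(55, 26, 46) = 55
Player 1 picks the child with the highest value: B (value 55).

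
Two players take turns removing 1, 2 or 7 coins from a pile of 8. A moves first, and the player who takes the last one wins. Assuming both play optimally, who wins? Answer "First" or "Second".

First

i:   0  1  2  3  4  5  6  7  8
     L  W  W  L  W  W  L  W  W
Position 8 is W, so the first player wins.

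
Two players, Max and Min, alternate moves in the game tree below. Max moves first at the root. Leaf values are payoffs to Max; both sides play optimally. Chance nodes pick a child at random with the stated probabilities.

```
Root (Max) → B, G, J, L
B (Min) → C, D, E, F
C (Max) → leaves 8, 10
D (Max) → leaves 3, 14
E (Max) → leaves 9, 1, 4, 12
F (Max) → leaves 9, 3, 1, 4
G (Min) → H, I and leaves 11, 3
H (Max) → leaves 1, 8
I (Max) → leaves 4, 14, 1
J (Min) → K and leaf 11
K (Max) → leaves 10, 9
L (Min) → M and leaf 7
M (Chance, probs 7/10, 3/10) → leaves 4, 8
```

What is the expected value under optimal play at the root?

10

C (Max): max(8, 10) = 10
D (Max): max(3, 14) = 14
E (Max): max(9, 1, 4, 12) = 12
F (Max): max(9, 3, 1, 4) = 9
B (Min): min(10, 14, 12, 9) = 9
H (Max): max(1, 8) = 8
I (Max): max(4, 14, 1) = 14
G (Min): min(8, 14, 11, 3) = 3
K (Max): max(10, 9) = 10
J (Min): min(10, 11) = 10
M (Chance): 7/10·4 + 3/10·8 = 5.2
L (Min): min(5.2, 7) = 5.2
Root (Max): max(9, 3, 10, 5.2) = 10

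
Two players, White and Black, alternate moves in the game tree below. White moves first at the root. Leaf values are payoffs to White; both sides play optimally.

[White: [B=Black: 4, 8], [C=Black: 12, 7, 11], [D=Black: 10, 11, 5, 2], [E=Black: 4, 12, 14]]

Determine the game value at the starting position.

7

B (Black): min(4, 8) = 4
C (Black): min(12, 7, 11) = 7
D (Black): min(10, 11, 5, 2) = 2
E (Black): min(4, 12, 14) = 4
Root (White): max(4, 7, 2, 4) = 7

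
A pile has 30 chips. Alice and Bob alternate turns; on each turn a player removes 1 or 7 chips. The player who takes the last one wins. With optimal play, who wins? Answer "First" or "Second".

Positions where the player to move wins (W) vs loses (L):
i:   0  1  2  3  4  5  6  7  8  9 10 11 12 13 14 15 16 17 18 19 20 21 22 23 24 25 26 27 28 29 30
     L  W  L  W  L  W  L  W  L  W  L  W  L  W  L  W  L  W  L  W  L  W  L  W  L  W  L  W  L  W  L
Position 30 is L, so the second player wins.

Second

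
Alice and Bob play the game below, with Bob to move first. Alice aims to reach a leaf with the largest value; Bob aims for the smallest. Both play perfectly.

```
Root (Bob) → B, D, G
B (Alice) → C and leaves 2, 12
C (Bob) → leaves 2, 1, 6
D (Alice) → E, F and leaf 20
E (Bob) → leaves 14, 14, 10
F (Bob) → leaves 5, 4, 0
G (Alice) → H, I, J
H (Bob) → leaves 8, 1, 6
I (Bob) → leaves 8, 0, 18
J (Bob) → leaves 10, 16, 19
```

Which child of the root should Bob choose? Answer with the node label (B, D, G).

C (Bob): min(2, 1, 6) = 1
B (Alice): max(1, 2, 12) = 12
E (Bob): min(14, 14, 10) = 10
F (Bob): min(5, 4, 0) = 0
D (Alice): max(10, 0, 20) = 20
H (Bob): min(8, 1, 6) = 1
I (Bob): min(8, 0, 18) = 0
J (Bob): min(10, 16, 19) = 10
G (Alice): max(1, 0, 10) = 10
Root (Bob): min(12, 20, 10) = 10
Bob picks the child with the lowest value: G (value 10).

G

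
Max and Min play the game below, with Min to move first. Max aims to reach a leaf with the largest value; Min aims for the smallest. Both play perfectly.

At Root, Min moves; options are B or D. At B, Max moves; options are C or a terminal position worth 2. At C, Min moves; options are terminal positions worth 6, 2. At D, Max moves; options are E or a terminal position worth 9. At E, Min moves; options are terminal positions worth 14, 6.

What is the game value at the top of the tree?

2

C (Min): min(6, 2) = 2
B (Max): max(2, 2) = 2
E (Min): min(14, 6) = 6
D (Max): max(6, 9) = 9
Root (Min): min(2, 9) = 2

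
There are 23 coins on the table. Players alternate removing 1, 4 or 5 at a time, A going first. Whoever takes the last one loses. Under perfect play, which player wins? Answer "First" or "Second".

Compute winning (W) and losing (L) positions by backward induction:
i:   0  1  2  3  4  5  6  7  8  9 10 11 12 13 14 15 16 17 18 19 20 21 22 23
     W  L  W  L  W  W  W  W  W  L  W  L  W  W  W  W  W  L  W  L  W  W  W  W
Position 23 is W, so the first player wins.

First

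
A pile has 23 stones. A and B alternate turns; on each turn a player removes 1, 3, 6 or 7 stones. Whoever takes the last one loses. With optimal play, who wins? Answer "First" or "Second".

W/L table (W = player to move can force a win):
i:   0  1  2  3  4  5  6  7  8  9 10 11 12 13 14 15 16 17 18 19 20 21 22 23
     W  L  W  L  W  L  W  W  W  W  W  W  W  L  W  L  W  L  W  W  W  W  W  W
Position 23 is W, so the first player wins.

First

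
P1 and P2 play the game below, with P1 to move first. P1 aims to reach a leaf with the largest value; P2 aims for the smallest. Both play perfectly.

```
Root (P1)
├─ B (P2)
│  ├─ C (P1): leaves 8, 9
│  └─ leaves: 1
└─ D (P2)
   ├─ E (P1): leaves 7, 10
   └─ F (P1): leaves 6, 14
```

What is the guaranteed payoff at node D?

E: max(7, 10) = 10
F: max(6, 14) = 14
D: min(10, 14) = 10

10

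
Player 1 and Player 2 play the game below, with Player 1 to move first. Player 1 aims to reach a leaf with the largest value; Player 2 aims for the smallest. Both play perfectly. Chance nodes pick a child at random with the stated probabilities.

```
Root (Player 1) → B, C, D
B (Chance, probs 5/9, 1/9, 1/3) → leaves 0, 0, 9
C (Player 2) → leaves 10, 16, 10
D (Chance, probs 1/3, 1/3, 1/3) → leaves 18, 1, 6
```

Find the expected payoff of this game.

10

B (Chance): 5/9·0 + 1/9·0 + 1/3·9 = 3
C (Player 2): min(10, 16, 10) = 10
D (Chance): 1/3·18 + 1/3·1 + 1/3·6 = 8.33
Root (Player 1): max(3, 10, 8.33) = 10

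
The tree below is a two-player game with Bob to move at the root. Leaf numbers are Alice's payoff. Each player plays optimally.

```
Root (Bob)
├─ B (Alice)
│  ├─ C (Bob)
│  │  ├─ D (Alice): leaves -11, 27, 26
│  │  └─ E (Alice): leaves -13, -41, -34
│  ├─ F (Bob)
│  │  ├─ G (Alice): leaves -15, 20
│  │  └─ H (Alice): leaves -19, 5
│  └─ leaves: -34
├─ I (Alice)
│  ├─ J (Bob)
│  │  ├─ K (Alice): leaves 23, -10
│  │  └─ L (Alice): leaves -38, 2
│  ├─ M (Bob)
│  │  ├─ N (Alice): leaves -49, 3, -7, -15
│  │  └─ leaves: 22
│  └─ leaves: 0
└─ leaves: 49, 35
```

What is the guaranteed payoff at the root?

D (Alice): max(-11, 27, 26) = 27
E (Alice): max(-13, -41, -34) = -13
C (Bob): min(27, -13) = -13
G (Alice): max(-15, 20) = 20
H (Alice): max(-19, 5) = 5
F (Bob): min(20, 5) = 5
B (Alice): max(-13, 5, -34) = 5
K (Alice): max(23, -10) = 23
L (Alice): max(-38, 2) = 2
J (Bob): min(23, 2) = 2
N (Alice): max(-49, 3, -7, -15) = 3
M (Bob): min(3, 22) = 3
I (Alice): max(2, 3, 0) = 3
Root (Bob): min(5, 3, 49, 35) = 3

3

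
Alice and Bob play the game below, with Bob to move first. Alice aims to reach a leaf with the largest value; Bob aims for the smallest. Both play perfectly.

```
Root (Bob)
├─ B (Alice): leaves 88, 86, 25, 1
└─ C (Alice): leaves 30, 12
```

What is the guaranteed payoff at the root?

30

B (Alice): max(88, 86, 25, 1) = 88
C (Alice): max(30, 12) = 30
Root (Bob): min(88, 30) = 30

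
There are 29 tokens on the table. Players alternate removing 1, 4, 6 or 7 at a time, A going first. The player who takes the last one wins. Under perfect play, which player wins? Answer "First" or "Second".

i:   0  1  2  3  4  5  6  7  8  9 10 11 12 13 14 15 16 17 18 19 20 21 22 23 24 25 26 27 28 29
     L  W  L  W  W  L  W  W  W  W  L  W  W  L  W  L  W  W  L  W  W  W  W  L  W  W  L  W  L  W
Position 29 is W, so the first player wins.

First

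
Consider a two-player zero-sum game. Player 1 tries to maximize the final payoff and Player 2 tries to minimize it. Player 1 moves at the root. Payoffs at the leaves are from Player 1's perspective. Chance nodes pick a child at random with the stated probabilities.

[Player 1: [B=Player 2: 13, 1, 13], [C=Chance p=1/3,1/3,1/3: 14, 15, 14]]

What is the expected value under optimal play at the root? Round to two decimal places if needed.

B (Player 2): min(13, 1, 13) = 1
C (Chance): 1/3·14 + 1/3·15 + 1/3·14 = 14.33
Root (Player 1): max(1, 14.33) = 14.33

14.33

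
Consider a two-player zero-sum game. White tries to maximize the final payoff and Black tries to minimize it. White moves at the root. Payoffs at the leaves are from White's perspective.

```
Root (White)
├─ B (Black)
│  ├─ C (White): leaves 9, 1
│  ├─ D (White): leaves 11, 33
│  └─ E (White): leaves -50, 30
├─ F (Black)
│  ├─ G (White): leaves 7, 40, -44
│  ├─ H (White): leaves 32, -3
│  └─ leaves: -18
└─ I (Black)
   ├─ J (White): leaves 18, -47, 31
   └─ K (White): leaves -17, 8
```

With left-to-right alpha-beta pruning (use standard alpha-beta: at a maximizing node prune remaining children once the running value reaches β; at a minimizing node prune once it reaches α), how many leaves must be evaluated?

C [α=-∞,β=+∞]: v=9
D [α=-∞,β=9]: v=11 after child 1 ≥ β → β-cutoff, skip 1
E [α=-∞,β=9]: v=30
B [α=-∞,β=+∞]: v=9
G [α=9,β=+∞]: v=40
H [α=9,β=40]: v=32
F [α=9,β=+∞]: v=-18
J [α=9,β=+∞]: v=31
K [α=9,β=31]: v=8
I [α=9,β=+∞]: v=8
Root [α=-∞,β=+∞]: v=9
Leaves evaluated: 16 of 17.

16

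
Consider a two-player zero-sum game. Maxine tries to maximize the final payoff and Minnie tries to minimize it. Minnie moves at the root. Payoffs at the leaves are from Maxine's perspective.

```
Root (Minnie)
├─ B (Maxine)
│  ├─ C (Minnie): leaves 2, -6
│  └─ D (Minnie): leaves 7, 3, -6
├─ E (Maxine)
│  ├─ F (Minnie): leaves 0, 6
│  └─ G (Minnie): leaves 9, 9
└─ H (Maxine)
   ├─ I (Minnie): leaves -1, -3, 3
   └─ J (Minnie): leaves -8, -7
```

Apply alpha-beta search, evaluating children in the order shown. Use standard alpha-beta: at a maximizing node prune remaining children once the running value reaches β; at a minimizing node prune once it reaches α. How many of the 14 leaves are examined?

10

C [α=-∞,β=+∞]: v=-6
D [α=-6,β=+∞]: v=-6
B [α=-∞,β=+∞]: v=-6
F [α=-∞,β=-6]: v=0
E [α=-∞,β=-6]: v=0 after child 1 ≥ β → β-cutoff, skip 1
I [α=-∞,β=-6]: v=-3
H [α=-∞,β=-6]: v=-3 after child 1 ≥ β → β-cutoff, skip 1
Root [α=-∞,β=+∞]: v=-6
Leaves evaluated: 10 of 14.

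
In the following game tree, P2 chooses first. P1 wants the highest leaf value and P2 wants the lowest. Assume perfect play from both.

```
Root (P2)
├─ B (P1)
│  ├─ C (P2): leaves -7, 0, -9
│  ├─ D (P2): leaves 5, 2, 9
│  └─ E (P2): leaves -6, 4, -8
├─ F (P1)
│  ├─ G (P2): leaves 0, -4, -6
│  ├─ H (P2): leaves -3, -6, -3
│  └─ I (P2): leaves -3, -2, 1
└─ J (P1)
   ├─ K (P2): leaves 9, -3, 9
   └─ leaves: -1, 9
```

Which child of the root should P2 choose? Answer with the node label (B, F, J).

C (P2): min(-7, 0, -9) = -9
D (P2): min(5, 2, 9) = 2
E (P2): min(-6, 4, -8) = -8
B (P1): max(-9, 2, -8) = 2
G (P2): min(0, -4, -6) = -6
H (P2): min(-3, -6, -3) = -6
I (P2): min(-3, -2, 1) = -3
F (P1): max(-6, -6, -3) = -3
K (P2): min(9, -3, 9) = -3
J (P1): max(-3, -1, 9) = 9
Root (P2): min(2, -3, 9) = -3
P2 picks the child with the lowest value: F (value -3).

F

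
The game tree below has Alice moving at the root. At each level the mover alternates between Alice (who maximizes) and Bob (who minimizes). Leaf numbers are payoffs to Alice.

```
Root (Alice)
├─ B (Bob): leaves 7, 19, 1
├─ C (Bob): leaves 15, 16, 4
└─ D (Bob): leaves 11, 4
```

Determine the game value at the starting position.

B (Bob): min(7, 19, 1) = 1
C (Bob): min(15, 16, 4) = 4
D (Bob): min(11, 4) = 4
Root (Alice): max(1, 4, 4) = 4

4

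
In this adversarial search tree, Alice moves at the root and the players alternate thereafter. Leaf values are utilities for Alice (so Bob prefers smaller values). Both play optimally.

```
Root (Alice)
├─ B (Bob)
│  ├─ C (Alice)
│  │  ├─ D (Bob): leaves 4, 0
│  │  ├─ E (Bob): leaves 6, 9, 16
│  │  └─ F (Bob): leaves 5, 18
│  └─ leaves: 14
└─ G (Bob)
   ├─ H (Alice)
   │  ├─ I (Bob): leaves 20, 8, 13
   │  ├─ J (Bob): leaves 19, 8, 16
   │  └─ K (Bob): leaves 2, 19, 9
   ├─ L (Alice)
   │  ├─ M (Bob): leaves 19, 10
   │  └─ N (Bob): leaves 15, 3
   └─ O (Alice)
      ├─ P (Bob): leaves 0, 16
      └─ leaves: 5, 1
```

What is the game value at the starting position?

6

D (Bob): min(4, 0) = 0
E (Bob): min(6, 9, 16) = 6
F (Bob): min(5, 18) = 5
C (Alice): max(0, 6, 5) = 6
B (Bob): min(6, 14) = 6
I (Bob): min(20, 8, 13) = 8
J (Bob): min(19, 8, 16) = 8
K (Bob): min(2, 19, 9) = 2
H (Alice): max(8, 8, 2) = 8
M (Bob): min(19, 10) = 10
N (Bob): min(15, 3) = 3
L (Alice): max(10, 3) = 10
P (Bob): min(0, 16) = 0
O (Alice): max(0, 5, 1) = 5
G (Bob): min(8, 10, 5) = 5
Root (Alice): max(6, 5) = 6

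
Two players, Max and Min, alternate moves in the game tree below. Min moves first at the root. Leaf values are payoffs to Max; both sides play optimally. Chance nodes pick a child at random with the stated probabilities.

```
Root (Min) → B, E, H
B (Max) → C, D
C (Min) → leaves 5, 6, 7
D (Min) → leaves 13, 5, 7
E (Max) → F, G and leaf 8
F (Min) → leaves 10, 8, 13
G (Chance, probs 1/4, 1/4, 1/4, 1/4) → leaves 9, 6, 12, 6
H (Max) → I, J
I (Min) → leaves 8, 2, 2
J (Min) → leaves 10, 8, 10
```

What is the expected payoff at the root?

C (Min): min(5, 6, 7) = 5
D (Min): min(13, 5, 7) = 5
B (Max): max(5, 5) = 5
F (Min): min(10, 8, 13) = 8
G (Chance): 1/4·9 + 1/4·6 + 1/4·12 + 1/4·6 = 8.25
E (Max): max(8, 8.25, 8) = 8.25
I (Min): min(8, 2, 2) = 2
J (Min): min(10, 8, 10) = 8
H (Max): max(2, 8) = 8
Root (Min): min(5, 8.25, 8) = 5

5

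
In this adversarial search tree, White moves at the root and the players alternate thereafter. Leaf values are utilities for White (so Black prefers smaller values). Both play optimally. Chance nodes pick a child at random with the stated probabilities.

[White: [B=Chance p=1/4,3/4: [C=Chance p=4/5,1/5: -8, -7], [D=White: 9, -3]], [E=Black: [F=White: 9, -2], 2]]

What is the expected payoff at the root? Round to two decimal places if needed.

4.8

C (Chance): 4/5·-8 + 1/5·-7 = -7.8
D (White): max(9, -3) = 9
B (Chance): 1/4·-7.8 + 3/4·9 = 4.8
F (White): max(9, -2) = 9
E (Black): min(9, 2) = 2
Root (White): max(4.8, 2) = 4.8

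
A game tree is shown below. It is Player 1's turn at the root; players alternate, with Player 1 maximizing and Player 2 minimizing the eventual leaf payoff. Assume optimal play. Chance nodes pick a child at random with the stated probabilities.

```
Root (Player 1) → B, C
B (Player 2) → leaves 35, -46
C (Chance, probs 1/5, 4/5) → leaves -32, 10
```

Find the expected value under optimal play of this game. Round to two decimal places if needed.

1.6

B (Player 2): min(35, -46) = -46
C (Chance): 1/5·-32 + 4/5·10 = 1.6
Root (Player 1): max(-46, 1.6) = 1.6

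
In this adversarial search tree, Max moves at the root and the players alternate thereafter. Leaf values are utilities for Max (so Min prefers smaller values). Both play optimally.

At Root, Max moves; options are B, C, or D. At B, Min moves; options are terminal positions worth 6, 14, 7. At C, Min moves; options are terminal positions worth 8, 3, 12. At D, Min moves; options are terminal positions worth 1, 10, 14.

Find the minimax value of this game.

6

B (Min): min(6, 14, 7) = 6
C (Min): min(8, 3, 12) = 3
D (Min): min(1, 10, 14) = 1
Root (Max): max(6, 3, 1) = 6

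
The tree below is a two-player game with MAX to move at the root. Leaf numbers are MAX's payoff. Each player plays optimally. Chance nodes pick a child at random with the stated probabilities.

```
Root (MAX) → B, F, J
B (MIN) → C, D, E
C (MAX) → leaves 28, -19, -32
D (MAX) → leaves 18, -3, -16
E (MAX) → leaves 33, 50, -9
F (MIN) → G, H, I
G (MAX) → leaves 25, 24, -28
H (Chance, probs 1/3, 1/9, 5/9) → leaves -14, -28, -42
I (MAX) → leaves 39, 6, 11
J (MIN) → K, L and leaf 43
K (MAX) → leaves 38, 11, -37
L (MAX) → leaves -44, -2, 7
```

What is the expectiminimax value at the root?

18

C (MAX): max(28, -19, -32) = 28
D (MAX): max(18, -3, -16) = 18
E (MAX): max(33, 50, -9) = 50
B (MIN): min(28, 18, 50) = 18
G (MAX): max(25, 24, -28) = 25
H (Chance): 1/3·-14 + 1/9·-28 + 5/9·-42 = -31.11
I (MAX): max(39, 6, 11) = 39
F (MIN): min(25, -31.11, 39) = -31.11
K (MAX): max(38, 11, -37) = 38
L (MAX): max(-44, -2, 7) = 7
J (MIN): min(38, 7, 43) = 7
Root (MAX): max(18, -31.11, 7) = 18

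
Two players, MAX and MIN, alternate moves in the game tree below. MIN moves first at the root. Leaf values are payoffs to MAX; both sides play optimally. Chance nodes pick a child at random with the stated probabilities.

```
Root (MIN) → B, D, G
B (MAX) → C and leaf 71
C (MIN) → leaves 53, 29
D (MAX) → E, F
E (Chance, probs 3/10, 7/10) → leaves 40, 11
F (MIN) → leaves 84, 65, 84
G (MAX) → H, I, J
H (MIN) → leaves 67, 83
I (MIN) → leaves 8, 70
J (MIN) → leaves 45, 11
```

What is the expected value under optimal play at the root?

C (MIN): min(53, 29) = 29
B (MAX): max(29, 71) = 71
E (Chance): 3/10·40 + 7/10·11 = 19.7
F (MIN): min(84, 65, 84) = 65
D (MAX): max(19.7, 65) = 65
H (MIN): min(67, 83) = 67
I (MIN): min(8, 70) = 8
J (MIN): min(45, 11) = 11
G (MAX): max(67, 8, 11) = 67
Root (MIN): min(71, 65, 67) = 65

65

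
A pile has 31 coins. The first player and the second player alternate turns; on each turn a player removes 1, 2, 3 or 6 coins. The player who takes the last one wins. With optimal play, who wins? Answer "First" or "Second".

W/L table (W = player to move can force a win):
i:   0  1  2  3  4  5  6  7  8  9 10 11 12 13 14 15 16 17 18 19 20 21 22 23 24 25 26 27 28 29 30 31
     L  W  W  W  L  W  W  W  L  W  W  W  L  W  W  W  L  W  W  W  L  W  W  W  L  W  W  W  L  W  W  W
Position 31 is W, so the first player wins.

First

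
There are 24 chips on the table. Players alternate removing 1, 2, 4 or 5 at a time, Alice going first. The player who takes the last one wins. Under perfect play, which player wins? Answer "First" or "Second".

Mark each pile size as W (mover wins) or L (mover loses):
i:   0  1  2  3  4  5  6  7  8  9 10 11 12 13 14 15 16 17 18 19 20 21 22 23 24
     L  W  W  L  W  W  L  W  W  L  W  W  L  W  W  L  W  W  L  W  W  L  W  W  L
Position 24 is L, so the second player wins.

Second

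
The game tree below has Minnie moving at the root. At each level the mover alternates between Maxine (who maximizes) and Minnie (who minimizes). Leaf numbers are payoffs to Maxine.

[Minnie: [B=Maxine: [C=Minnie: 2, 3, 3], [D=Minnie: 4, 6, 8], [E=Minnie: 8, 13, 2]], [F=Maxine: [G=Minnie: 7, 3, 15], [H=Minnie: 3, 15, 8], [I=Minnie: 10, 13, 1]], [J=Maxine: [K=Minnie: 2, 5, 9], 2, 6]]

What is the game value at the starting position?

C (Minnie): min(2, 3, 3) = 2
D (Minnie): min(4, 6, 8) = 4
E (Minnie): min(8, 13, 2) = 2
B (Maxine): max(2, 4, 2) = 4
G (Minnie): min(7, 3, 15) = 3
H (Minnie): min(3, 15, 8) = 3
I (Minnie): min(10, 13, 1) = 1
F (Maxine): max(3, 3, 1) = 3
K (Minnie): min(2, 5, 9) = 2
J (Maxine): max(2, 2, 6) = 6
Root (Minnie): min(4, 3, 6) = 3

3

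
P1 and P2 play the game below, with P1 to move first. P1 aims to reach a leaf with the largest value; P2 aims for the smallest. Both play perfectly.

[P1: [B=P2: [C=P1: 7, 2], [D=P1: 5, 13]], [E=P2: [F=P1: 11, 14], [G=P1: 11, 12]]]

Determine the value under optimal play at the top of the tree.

12

C (P1): max(7, 2) = 7
D (P1): max(5, 13) = 13
B (P2): min(7, 13) = 7
F (P1): max(11, 14) = 14
G (P1): max(11, 12) = 12
E (P2): min(14, 12) = 12
Root (P1): max(7, 12) = 12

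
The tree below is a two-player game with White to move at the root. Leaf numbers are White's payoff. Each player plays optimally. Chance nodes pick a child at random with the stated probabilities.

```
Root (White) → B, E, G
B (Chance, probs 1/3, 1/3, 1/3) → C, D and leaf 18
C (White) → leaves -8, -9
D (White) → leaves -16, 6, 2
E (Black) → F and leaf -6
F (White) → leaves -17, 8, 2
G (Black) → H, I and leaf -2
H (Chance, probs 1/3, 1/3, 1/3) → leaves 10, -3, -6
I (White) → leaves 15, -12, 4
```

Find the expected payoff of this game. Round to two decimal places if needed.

5.33

C (White): max(-8, -9) = -8
D (White): max(-16, 6, 2) = 6
B (Chance): 1/3·-8 + 1/3·6 + 1/3·18 = 5.33
F (White): max(-17, 8, 2) = 8
E (Black): min(8, -6) = -6
H (Chance): 1/3·10 + 1/3·-3 + 1/3·-6 = 0.33
I (White): max(15, -12, 4) = 15
G (Black): min(0.33, 15, -2) = -2
Root (White): max(5.33, -6, -2) = 5.33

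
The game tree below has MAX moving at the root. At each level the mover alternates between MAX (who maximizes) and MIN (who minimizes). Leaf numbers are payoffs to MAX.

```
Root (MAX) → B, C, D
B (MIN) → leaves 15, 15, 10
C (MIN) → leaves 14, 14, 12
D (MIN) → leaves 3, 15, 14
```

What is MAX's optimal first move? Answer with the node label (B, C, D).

C

B (MIN): min(15, 15, 10) = 10
C (MIN): min(14, 14, 12) = 12
D (MIN): min(3, 15, 14) = 3
Root (MAX): max(10, 12, 3) = 12
MAX picks the child with the highest value: C (value 12).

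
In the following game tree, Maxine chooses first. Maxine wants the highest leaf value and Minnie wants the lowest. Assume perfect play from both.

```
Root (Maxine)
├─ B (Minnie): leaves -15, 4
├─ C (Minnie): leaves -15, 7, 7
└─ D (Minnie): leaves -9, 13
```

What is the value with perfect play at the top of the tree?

B (Minnie): min(-15, 4) = -15
C (Minnie): min(-15, 7, 7) = -15
D (Minnie): min(-9, 13) = -9
Root (Maxine): max(-15, -15, -9) = -9

-9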